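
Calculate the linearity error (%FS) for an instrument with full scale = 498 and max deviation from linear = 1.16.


Linearity error = (max deviation / full scale) * 100%.
Linearity = (1.16 / 498) * 100
Linearity = 0.233 %FS

0.233 %FS


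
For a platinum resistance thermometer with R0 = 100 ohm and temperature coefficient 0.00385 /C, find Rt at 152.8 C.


The RTD equation: Rt = R0 * (1 + alpha * T).
Rt = 100 * (1 + 0.00385 * 152.8)
Rt = 100 * (1 + 0.58828)
Rt = 100 * 1.58828
Rt = 158.828 ohm

158.828 ohm


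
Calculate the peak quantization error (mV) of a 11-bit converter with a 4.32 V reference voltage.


The maximum quantization error is +/- LSB/2.
LSB = Vref / 2^n = 4.32 / 2048 = 0.00210938 V
Max error = LSB / 2 = 0.00210938 / 2 = 0.00105469 V
Max error = 1.0547 mV

1.0547 mV


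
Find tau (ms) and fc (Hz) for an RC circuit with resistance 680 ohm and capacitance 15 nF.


Time constant: tau = R * C.
tau = 680 * 1.50e-08 = 1.02e-05 s
tau = 0.0102 ms
Cutoff frequency: fc = 1 / (2*pi*R*C).
fc = 1 / (2*pi*1.02e-05) = 15603.43 Hz

tau = 0.0102 ms, fc = 15603.43 Hz


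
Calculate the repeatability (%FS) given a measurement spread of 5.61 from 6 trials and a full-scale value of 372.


Repeatability = (spread / full scale) * 100%.
R = (5.61 / 372) * 100
R = 1.508 %FS

1.508 %FS


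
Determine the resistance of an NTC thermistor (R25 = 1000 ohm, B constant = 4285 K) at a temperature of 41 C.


NTC thermistor equation: Rt = R25 * exp(B * (1/T - 1/T25)).
T in Kelvin: 314.15 K, T25 = 298.15 K
1/T - 1/T25 = 1/314.15 - 1/298.15 = -0.00017082
B * (1/T - 1/T25) = 4285 * -0.00017082 = -0.732
Rt = 1000 * exp(-0.732) = 481.0 ohm

481.0 ohm


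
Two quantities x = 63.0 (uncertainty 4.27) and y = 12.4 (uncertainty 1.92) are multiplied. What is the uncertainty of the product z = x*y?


For a product z = x*y, the relative uncertainty is:
uz/z = sqrt((ux/x)^2 + (uy/y)^2)
Relative uncertainties: ux/x = 4.27/63.0 = 0.067778
uy/y = 1.92/12.4 = 0.154839
z = 63.0 * 12.4 = 781.2
uz = 781.2 * sqrt(0.067778^2 + 0.154839^2) = 132.041

132.041


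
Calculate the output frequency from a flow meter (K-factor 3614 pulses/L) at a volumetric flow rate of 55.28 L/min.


Frequency = K * Q / 60 (converting L/min to L/s).
f = 3614 * 55.28 / 60
f = 199781.92 / 60
f = 3329.7 Hz

3329.7 Hz


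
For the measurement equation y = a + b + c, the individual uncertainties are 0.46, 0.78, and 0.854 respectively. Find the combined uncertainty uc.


For a sum of independent quantities, uc = sqrt(u1^2 + u2^2 + u3^2).
uc = sqrt(0.46^2 + 0.78^2 + 0.854^2)
uc = sqrt(0.2116 + 0.6084 + 0.729316)
uc = 1.2447

1.2447


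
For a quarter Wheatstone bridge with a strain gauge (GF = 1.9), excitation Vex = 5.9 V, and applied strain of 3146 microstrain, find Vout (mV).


Quarter bridge output: Vout = (GF * epsilon * Vex) / 4.
Vout = (1.9 * 3146e-6 * 5.9) / 4
Vout = 0.03526666 / 4 V
Vout = 0.00881666 V = 8.8167 mV

8.8167 mV


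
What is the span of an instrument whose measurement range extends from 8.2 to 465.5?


Span = upper range - lower range.
Span = 465.5 - (8.2)
Span = 457.3

457.3


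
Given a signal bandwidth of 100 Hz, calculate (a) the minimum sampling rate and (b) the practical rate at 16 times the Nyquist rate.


By Nyquist theorem, fs_min = 2 * fmax.
fs_min = 2 * 100 = 200 Hz
Practical rate = 16 * fs_min = 16 * 200 = 3200 Hz

fs_min = 200 Hz, fs_practical = 3200 Hz


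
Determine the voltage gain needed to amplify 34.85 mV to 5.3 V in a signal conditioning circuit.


Gain = Vout / Vin (converting to same units).
G = 5.3 V / 34.85 mV
G = 5300.0 mV / 34.85 mV
G = 152.08

152.08


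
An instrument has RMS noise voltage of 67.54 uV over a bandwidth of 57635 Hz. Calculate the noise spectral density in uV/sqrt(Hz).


Noise spectral density = Vrms / sqrt(BW).
NSD = 67.54 / sqrt(57635)
NSD = 67.54 / 240.0729
NSD = 0.2813 uV/sqrt(Hz)

0.2813 uV/sqrt(Hz)


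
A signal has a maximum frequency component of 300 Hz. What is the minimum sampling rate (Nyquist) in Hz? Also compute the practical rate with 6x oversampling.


By Nyquist theorem, fs_min = 2 * fmax.
fs_min = 2 * 300 = 600 Hz
Practical rate = 6 * fs_min = 6 * 600 = 3600 Hz

fs_min = 600 Hz, fs_practical = 3600 Hz


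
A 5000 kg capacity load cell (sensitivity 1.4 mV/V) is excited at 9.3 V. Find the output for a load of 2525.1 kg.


Vout = rated_output * Vex * (load / capacity).
Vout = 1.4 * 9.3 * (2525.1 / 5000)
Vout = 1.4 * 9.3 * 0.50502
Vout = 6.575 mV

6.575 mV


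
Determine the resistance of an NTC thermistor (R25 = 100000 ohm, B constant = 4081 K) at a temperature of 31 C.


NTC thermistor equation: Rt = R25 * exp(B * (1/T - 1/T25)).
T in Kelvin: 304.15 K, T25 = 298.15 K
1/T - 1/T25 = 1/304.15 - 1/298.15 = -6.617e-05
B * (1/T - 1/T25) = 4081 * -6.617e-05 = -0.27
Rt = 100000 * exp(-0.27) = 76336.5 ohm

76336.5 ohm


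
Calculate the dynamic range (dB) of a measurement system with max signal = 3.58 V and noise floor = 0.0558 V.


Dynamic range = 20 * log10(Vmax / Vnoise).
DR = 20 * log10(3.58 / 0.0558)
DR = 20 * log10(64.16)
DR = 36.14 dB

36.14 dB


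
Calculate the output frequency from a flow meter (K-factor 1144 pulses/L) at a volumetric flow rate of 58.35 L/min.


Frequency = K * Q / 60 (converting L/min to L/s).
f = 1144 * 58.35 / 60
f = 66752.4 / 60
f = 1112.54 Hz

1112.54 Hz


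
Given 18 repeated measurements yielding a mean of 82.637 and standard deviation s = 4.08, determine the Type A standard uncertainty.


The standard uncertainty for Type A evaluation is u = s / sqrt(n).
u = 4.08 / sqrt(18)
u = 4.08 / 4.2426
u = 0.9617

0.9617


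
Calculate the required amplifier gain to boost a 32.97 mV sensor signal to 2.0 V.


Gain = Vout / Vin (converting to same units).
G = 2.0 V / 32.97 mV
G = 2000.0 mV / 32.97 mV
G = 60.66

60.66


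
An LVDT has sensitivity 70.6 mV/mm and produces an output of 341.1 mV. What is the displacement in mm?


Displacement = Vout / sensitivity.
d = 341.1 / 70.6
d = 4.831 mm

4.831 mm


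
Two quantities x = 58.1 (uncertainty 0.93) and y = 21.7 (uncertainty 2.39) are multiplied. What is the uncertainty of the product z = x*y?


For a product z = x*y, the relative uncertainty is:
uz/z = sqrt((ux/x)^2 + (uy/y)^2)
Relative uncertainties: ux/x = 0.93/58.1 = 0.016007
uy/y = 2.39/21.7 = 0.110138
z = 58.1 * 21.7 = 1260.8
uz = 1260.8 * sqrt(0.016007^2 + 0.110138^2) = 140.318

140.318


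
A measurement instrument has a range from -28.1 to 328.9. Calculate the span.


Span = upper range - lower range.
Span = 328.9 - (-28.1)
Span = 357.0

357.0


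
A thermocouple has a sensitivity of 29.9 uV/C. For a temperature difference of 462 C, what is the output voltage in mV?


The thermocouple output V = sensitivity * dT.
V = 29.9 uV/C * 462 C
V = 13813.8 uV
V = 13.814 mV

13.814 mV


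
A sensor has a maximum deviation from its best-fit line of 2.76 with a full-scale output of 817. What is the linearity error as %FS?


Linearity error = (max deviation / full scale) * 100%.
Linearity = (2.76 / 817) * 100
Linearity = 0.338 %FS

0.338 %FS


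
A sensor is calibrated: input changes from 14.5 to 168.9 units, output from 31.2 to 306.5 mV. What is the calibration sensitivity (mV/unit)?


Sensitivity = (y2 - y1) / (x2 - x1).
S = (306.5 - 31.2) / (168.9 - 14.5)
S = 275.3 / 154.4
S = 1.783 mV/unit

1.783 mV/unit


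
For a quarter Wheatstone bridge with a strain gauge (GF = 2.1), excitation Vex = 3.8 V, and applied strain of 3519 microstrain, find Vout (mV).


Quarter bridge output: Vout = (GF * epsilon * Vex) / 4.
Vout = (2.1 * 3519e-6 * 3.8) / 4
Vout = 0.02808162 / 4 V
Vout = 0.00702041 V = 7.0204 mV

7.0204 mV


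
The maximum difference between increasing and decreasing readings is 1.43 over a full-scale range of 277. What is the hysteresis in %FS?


Hysteresis = (max difference / full scale) * 100%.
H = (1.43 / 277) * 100
H = 0.516 %FS

0.516 %FS


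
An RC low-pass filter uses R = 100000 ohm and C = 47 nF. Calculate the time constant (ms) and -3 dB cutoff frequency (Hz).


Time constant: tau = R * C.
tau = 100000 * 4.70e-08 = 0.0047 s
tau = 4.7 ms
Cutoff frequency: fc = 1 / (2*pi*R*C).
fc = 1 / (2*pi*0.0047) = 33.86 Hz

tau = 4.7 ms, fc = 33.86 Hz


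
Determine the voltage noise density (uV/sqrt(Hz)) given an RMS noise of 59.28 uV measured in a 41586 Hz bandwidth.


Noise spectral density = Vrms / sqrt(BW).
NSD = 59.28 / sqrt(41586)
NSD = 59.28 / 203.9265
NSD = 0.2907 uV/sqrt(Hz)

0.2907 uV/sqrt(Hz)


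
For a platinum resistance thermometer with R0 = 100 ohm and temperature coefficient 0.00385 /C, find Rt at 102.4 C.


The RTD equation: Rt = R0 * (1 + alpha * T).
Rt = 100 * (1 + 0.00385 * 102.4)
Rt = 100 * (1 + 0.39424)
Rt = 100 * 1.39424
Rt = 139.424 ohm

139.424 ohm


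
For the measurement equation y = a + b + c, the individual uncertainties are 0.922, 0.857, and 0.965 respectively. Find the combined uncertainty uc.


For a sum of independent quantities, uc = sqrt(u1^2 + u2^2 + u3^2).
uc = sqrt(0.922^2 + 0.857^2 + 0.965^2)
uc = sqrt(0.850084 + 0.734449 + 0.931225)
uc = 1.5861

1.5861


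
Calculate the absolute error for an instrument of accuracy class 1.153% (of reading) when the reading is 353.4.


Absolute error = (accuracy% / 100) * reading.
Error = (1.153 / 100) * 353.4
Error = 0.01153 * 353.4
Error = 4.0747

4.0747


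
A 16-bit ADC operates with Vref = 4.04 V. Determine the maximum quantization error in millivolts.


The maximum quantization error is +/- LSB/2.
LSB = Vref / 2^n = 4.04 / 65536 = 6.165e-05 V
Max error = LSB / 2 = 6.165e-05 / 2 = 3.082e-05 V
Max error = 0.0308 mV

0.0308 mV


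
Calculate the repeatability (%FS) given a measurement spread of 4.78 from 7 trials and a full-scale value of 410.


Repeatability = (spread / full scale) * 100%.
R = (4.78 / 410) * 100
R = 1.166 %FS

1.166 %FS


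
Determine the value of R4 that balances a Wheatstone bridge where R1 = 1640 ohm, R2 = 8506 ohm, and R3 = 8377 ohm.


At balance: R1*R4 = R2*R3, so R4 = R2*R3/R1.
R4 = 8506 * 8377 / 1640
R4 = 71254762 / 1640
R4 = 43448.03 ohm

43448.03 ohm


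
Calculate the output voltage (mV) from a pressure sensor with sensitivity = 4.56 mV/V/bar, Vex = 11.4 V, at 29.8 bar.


Output = sensitivity * Vex * P.
Vout = 4.56 * 11.4 * 29.8
Vout = 51.984 * 29.8
Vout = 1549.12 mV

1549.12 mV


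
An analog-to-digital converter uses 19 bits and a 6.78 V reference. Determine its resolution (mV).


The resolution (LSB) of an ADC is Vref / 2^n.
LSB = 6.78 / 2^19
LSB = 6.78 / 524288
LSB = 1.293e-05 V = 0.01293182 mV

0.01293182 mV


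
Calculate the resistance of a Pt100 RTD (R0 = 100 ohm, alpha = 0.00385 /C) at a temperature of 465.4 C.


The RTD equation: Rt = R0 * (1 + alpha * T).
Rt = 100 * (1 + 0.00385 * 465.4)
Rt = 100 * (1 + 1.79179)
Rt = 100 * 2.79179
Rt = 279.179 ohm

279.179 ohm


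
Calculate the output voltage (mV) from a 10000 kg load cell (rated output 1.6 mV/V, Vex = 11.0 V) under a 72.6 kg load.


Vout = rated_output * Vex * (load / capacity).
Vout = 1.6 * 11.0 * (72.6 / 10000)
Vout = 1.6 * 11.0 * 0.00726
Vout = 0.128 mV

0.128 mV


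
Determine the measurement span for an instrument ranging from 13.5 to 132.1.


Span = upper range - lower range.
Span = 132.1 - (13.5)
Span = 118.6

118.6


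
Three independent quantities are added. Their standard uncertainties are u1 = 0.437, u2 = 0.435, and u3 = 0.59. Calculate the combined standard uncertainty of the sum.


For a sum of independent quantities, uc = sqrt(u1^2 + u2^2 + u3^2).
uc = sqrt(0.437^2 + 0.435^2 + 0.59^2)
uc = sqrt(0.190969 + 0.189225 + 0.3481)
uc = 0.8534

0.8534


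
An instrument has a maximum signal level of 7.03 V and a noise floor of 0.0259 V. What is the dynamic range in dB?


Dynamic range = 20 * log10(Vmax / Vnoise).
DR = 20 * log10(7.03 / 0.0259)
DR = 20 * log10(271.43)
DR = 48.67 dB

48.67 dB


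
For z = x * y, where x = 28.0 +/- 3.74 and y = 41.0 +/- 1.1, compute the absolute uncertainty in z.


For a product z = x*y, the relative uncertainty is:
uz/z = sqrt((ux/x)^2 + (uy/y)^2)
Relative uncertainties: ux/x = 3.74/28.0 = 0.133571
uy/y = 1.1/41.0 = 0.026829
z = 28.0 * 41.0 = 1148.0
uz = 1148.0 * sqrt(0.133571^2 + 0.026829^2) = 156.403

156.403


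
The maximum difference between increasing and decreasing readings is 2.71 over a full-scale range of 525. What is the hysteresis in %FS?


Hysteresis = (max difference / full scale) * 100%.
H = (2.71 / 525) * 100
H = 0.516 %FS

0.516 %FS


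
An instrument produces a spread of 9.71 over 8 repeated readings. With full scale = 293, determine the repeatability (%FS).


Repeatability = (spread / full scale) * 100%.
R = (9.71 / 293) * 100
R = 3.314 %FS

3.314 %FS


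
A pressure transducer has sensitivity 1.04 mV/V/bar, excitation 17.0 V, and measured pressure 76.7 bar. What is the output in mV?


Output = sensitivity * Vex * P.
Vout = 1.04 * 17.0 * 76.7
Vout = 17.68 * 76.7
Vout = 1356.06 mV

1356.06 mV


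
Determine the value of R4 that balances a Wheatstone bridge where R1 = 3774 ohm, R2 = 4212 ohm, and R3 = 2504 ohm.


At balance: R1*R4 = R2*R3, so R4 = R2*R3/R1.
R4 = 4212 * 2504 / 3774
R4 = 10546848 / 3774
R4 = 2794.61 ohm

2794.61 ohm


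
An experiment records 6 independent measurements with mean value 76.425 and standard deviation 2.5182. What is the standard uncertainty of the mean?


The standard uncertainty for Type A evaluation is u = s / sqrt(n).
u = 2.5182 / sqrt(6)
u = 2.5182 / 2.4495
u = 1.0281

1.0281


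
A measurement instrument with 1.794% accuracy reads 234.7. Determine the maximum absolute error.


Absolute error = (accuracy% / 100) * reading.
Error = (1.794 / 100) * 234.7
Error = 0.01794 * 234.7
Error = 4.2105

4.2105


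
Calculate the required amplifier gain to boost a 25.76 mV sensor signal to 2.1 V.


Gain = Vout / Vin (converting to same units).
G = 2.1 V / 25.76 mV
G = 2100.0 mV / 25.76 mV
G = 81.52

81.52


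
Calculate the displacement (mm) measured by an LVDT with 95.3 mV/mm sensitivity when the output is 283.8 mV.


Displacement = Vout / sensitivity.
d = 283.8 / 95.3
d = 2.978 mm

2.978 mm


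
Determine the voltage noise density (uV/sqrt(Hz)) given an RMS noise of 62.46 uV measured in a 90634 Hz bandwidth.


Noise spectral density = Vrms / sqrt(BW).
NSD = 62.46 / sqrt(90634)
NSD = 62.46 / 301.0548
NSD = 0.2075 uV/sqrt(Hz)

0.2075 uV/sqrt(Hz)


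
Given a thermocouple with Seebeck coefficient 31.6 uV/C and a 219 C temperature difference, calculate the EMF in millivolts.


The thermocouple output V = sensitivity * dT.
V = 31.6 uV/C * 219 C
V = 6920.4 uV
V = 6.92 mV

6.92 mV


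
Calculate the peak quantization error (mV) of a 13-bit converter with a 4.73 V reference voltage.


The maximum quantization error is +/- LSB/2.
LSB = Vref / 2^n = 4.73 / 8192 = 0.00057739 V
Max error = LSB / 2 = 0.00057739 / 2 = 0.0002887 V
Max error = 0.2887 mV

0.2887 mV


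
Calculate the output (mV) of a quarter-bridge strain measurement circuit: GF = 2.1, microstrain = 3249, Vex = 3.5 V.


Quarter bridge output: Vout = (GF * epsilon * Vex) / 4.
Vout = (2.1 * 3249e-6 * 3.5) / 4
Vout = 0.02388015 / 4 V
Vout = 0.00597004 V = 5.97 mV

5.97 mV


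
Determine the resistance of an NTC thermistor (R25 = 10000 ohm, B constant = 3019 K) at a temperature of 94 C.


NTC thermistor equation: Rt = R25 * exp(B * (1/T - 1/T25)).
T in Kelvin: 367.15 K, T25 = 298.15 K
1/T - 1/T25 = 1/367.15 - 1/298.15 = -0.00063033
B * (1/T - 1/T25) = 3019 * -0.00063033 = -1.903
Rt = 10000 * exp(-1.903) = 1491.2 ohm

1491.2 ohm


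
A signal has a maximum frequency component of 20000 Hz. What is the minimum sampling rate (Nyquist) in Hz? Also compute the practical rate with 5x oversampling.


By Nyquist theorem, fs_min = 2 * fmax.
fs_min = 2 * 20000 = 40000 Hz
Practical rate = 5 * fs_min = 5 * 40000 = 200000 Hz

fs_min = 40000 Hz, fs_practical = 200000 Hz


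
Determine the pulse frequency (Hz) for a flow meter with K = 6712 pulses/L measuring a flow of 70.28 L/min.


Frequency = K * Q / 60 (converting L/min to L/s).
f = 6712 * 70.28 / 60
f = 471719.36 / 60
f = 7861.99 Hz

7861.99 Hz


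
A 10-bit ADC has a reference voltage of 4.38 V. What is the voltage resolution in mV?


The resolution (LSB) of an ADC is Vref / 2^n.
LSB = 4.38 / 2^10
LSB = 4.38 / 1024
LSB = 0.00427734 V = 4.27734375 mV

4.27734375 mV


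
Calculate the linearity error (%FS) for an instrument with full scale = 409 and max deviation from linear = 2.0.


Linearity error = (max deviation / full scale) * 100%.
Linearity = (2.0 / 409) * 100
Linearity = 0.489 %FS

0.489 %FS


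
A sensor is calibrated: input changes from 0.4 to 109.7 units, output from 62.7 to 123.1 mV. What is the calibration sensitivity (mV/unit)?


Sensitivity = (y2 - y1) / (x2 - x1).
S = (123.1 - 62.7) / (109.7 - 0.4)
S = 60.4 / 109.3
S = 0.5526 mV/unit

0.5526 mV/unit


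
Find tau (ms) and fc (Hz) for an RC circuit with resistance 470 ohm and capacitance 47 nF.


Time constant: tau = R * C.
tau = 470 * 4.70e-08 = 2.209e-05 s
tau = 0.0221 ms
Cutoff frequency: fc = 1 / (2*pi*R*C).
fc = 1 / (2*pi*2.209e-05) = 7204.84 Hz

tau = 0.0221 ms, fc = 7204.84 Hz


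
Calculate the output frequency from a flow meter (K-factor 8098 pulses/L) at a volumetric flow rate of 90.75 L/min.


Frequency = K * Q / 60 (converting L/min to L/s).
f = 8098 * 90.75 / 60
f = 734893.5 / 60
f = 12248.23 Hz

12248.23 Hz


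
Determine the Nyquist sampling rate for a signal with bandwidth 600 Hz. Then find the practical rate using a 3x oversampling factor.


By Nyquist theorem, fs_min = 2 * fmax.
fs_min = 2 * 600 = 1200 Hz
Practical rate = 3 * fs_min = 3 * 1200 = 3600 Hz

fs_min = 1200 Hz, fs_practical = 3600 Hz


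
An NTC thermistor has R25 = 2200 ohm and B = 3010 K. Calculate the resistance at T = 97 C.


NTC thermistor equation: Rt = R25 * exp(B * (1/T - 1/T25)).
T in Kelvin: 370.15 K, T25 = 298.15 K
1/T - 1/T25 = 1/370.15 - 1/298.15 = -0.00065241
B * (1/T - 1/T25) = 3010 * -0.00065241 = -1.9638
Rt = 2200 * exp(-1.9638) = 308.7 ohm

308.7 ohm


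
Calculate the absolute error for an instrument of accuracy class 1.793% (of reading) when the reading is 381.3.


Absolute error = (accuracy% / 100) * reading.
Error = (1.793 / 100) * 381.3
Error = 0.01793 * 381.3
Error = 6.8367

6.8367


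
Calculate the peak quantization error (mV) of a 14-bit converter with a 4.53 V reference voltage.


The maximum quantization error is +/- LSB/2.
LSB = Vref / 2^n = 4.53 / 16384 = 0.00027649 V
Max error = LSB / 2 = 0.00027649 / 2 = 0.00013824 V
Max error = 0.1382 mV

0.1382 mV


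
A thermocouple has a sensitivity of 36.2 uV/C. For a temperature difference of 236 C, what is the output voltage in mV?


The thermocouple output V = sensitivity * dT.
V = 36.2 uV/C * 236 C
V = 8543.2 uV
V = 8.543 mV

8.543 mV


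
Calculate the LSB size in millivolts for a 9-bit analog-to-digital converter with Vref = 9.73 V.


The resolution (LSB) of an ADC is Vref / 2^n.
LSB = 9.73 / 2^9
LSB = 9.73 / 512
LSB = 0.01900391 V = 19.00390625 mV

19.00390625 mV


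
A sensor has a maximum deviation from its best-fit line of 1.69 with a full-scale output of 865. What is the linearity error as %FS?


Linearity error = (max deviation / full scale) * 100%.
Linearity = (1.69 / 865) * 100
Linearity = 0.195 %FS

0.195 %FS


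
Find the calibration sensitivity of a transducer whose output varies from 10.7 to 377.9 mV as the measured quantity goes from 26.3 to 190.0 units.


Sensitivity = (y2 - y1) / (x2 - x1).
S = (377.9 - 10.7) / (190.0 - 26.3)
S = 367.2 / 163.7
S = 2.2431 mV/unit

2.2431 mV/unit


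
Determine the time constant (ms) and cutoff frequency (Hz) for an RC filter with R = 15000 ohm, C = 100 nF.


Time constant: tau = R * C.
tau = 15000 * 1.00e-07 = 0.0015 s
tau = 1.5 ms
Cutoff frequency: fc = 1 / (2*pi*R*C).
fc = 1 / (2*pi*0.0015) = 106.1 Hz

tau = 1.5 ms, fc = 106.1 Hz


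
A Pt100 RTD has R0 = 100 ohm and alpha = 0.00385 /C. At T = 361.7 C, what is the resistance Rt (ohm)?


The RTD equation: Rt = R0 * (1 + alpha * T).
Rt = 100 * (1 + 0.00385 * 361.7)
Rt = 100 * (1 + 1.392545)
Rt = 100 * 2.392545
Rt = 239.255 ohm

239.255 ohm


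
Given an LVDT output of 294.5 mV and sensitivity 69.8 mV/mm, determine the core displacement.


Displacement = Vout / sensitivity.
d = 294.5 / 69.8
d = 4.219 mm

4.219 mm


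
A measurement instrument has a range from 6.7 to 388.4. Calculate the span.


Span = upper range - lower range.
Span = 388.4 - (6.7)
Span = 381.7

381.7


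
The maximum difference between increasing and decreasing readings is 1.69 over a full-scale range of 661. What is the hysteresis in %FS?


Hysteresis = (max difference / full scale) * 100%.
H = (1.69 / 661) * 100
H = 0.256 %FS

0.256 %FS


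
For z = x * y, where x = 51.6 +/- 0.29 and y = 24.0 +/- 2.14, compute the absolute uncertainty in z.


For a product z = x*y, the relative uncertainty is:
uz/z = sqrt((ux/x)^2 + (uy/y)^2)
Relative uncertainties: ux/x = 0.29/51.6 = 0.00562
uy/y = 2.14/24.0 = 0.089167
z = 51.6 * 24.0 = 1238.4
uz = 1238.4 * sqrt(0.00562^2 + 0.089167^2) = 110.643

110.643


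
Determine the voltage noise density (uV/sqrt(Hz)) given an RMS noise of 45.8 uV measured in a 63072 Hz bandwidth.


Noise spectral density = Vrms / sqrt(BW).
NSD = 45.8 / sqrt(63072)
NSD = 45.8 / 251.1414
NSD = 0.1824 uV/sqrt(Hz)

0.1824 uV/sqrt(Hz)


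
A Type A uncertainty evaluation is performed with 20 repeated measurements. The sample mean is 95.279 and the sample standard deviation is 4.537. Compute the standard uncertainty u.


The standard uncertainty for Type A evaluation is u = s / sqrt(n).
u = 4.537 / sqrt(20)
u = 4.537 / 4.4721
u = 1.0145

1.0145


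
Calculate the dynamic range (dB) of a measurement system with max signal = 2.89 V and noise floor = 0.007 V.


Dynamic range = 20 * log10(Vmax / Vnoise).
DR = 20 * log10(2.89 / 0.007)
DR = 20 * log10(412.86)
DR = 52.32 dB

52.32 dB


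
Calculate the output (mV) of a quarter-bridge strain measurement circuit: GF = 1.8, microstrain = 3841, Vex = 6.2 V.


Quarter bridge output: Vout = (GF * epsilon * Vex) / 4.
Vout = (1.8 * 3841e-6 * 6.2) / 4
Vout = 0.04286556 / 4 V
Vout = 0.01071639 V = 10.7164 mV

10.7164 mV


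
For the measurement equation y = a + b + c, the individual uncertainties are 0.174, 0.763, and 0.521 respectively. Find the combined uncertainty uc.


For a sum of independent quantities, uc = sqrt(u1^2 + u2^2 + u3^2).
uc = sqrt(0.174^2 + 0.763^2 + 0.521^2)
uc = sqrt(0.030276 + 0.582169 + 0.271441)
uc = 0.9402

0.9402


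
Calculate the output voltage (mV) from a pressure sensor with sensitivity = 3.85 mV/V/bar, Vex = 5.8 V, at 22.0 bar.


Output = sensitivity * Vex * P.
Vout = 3.85 * 5.8 * 22.0
Vout = 22.33 * 22.0
Vout = 491.26 mV

491.26 mV


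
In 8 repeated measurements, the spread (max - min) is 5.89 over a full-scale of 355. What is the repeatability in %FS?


Repeatability = (spread / full scale) * 100%.
R = (5.89 / 355) * 100
R = 1.659 %FS

1.659 %FS


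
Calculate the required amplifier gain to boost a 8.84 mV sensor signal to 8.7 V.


Gain = Vout / Vin (converting to same units).
G = 8.7 V / 8.84 mV
G = 8700.0 mV / 8.84 mV
G = 984.16

984.16


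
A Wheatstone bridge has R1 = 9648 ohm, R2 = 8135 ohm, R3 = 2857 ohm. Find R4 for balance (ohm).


At balance: R1*R4 = R2*R3, so R4 = R2*R3/R1.
R4 = 8135 * 2857 / 9648
R4 = 23241695 / 9648
R4 = 2408.97 ohm

2408.97 ohm


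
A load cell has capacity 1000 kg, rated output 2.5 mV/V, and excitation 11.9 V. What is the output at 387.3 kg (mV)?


Vout = rated_output * Vex * (load / capacity).
Vout = 2.5 * 11.9 * (387.3 / 1000)
Vout = 2.5 * 11.9 * 0.3873
Vout = 11.522 mV

11.522 mV


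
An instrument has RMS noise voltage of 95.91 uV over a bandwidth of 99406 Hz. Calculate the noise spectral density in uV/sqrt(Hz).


Noise spectral density = Vrms / sqrt(BW).
NSD = 95.91 / sqrt(99406)
NSD = 95.91 / 315.2872
NSD = 0.3042 uV/sqrt(Hz)

0.3042 uV/sqrt(Hz)


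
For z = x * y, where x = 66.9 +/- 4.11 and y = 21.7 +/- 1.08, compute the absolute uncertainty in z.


For a product z = x*y, the relative uncertainty is:
uz/z = sqrt((ux/x)^2 + (uy/y)^2)
Relative uncertainties: ux/x = 4.11/66.9 = 0.061435
uy/y = 1.08/21.7 = 0.04977
z = 66.9 * 21.7 = 1451.7
uz = 1451.7 * sqrt(0.061435^2 + 0.04977^2) = 114.781

114.781


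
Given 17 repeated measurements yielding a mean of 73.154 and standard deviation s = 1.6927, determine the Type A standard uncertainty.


The standard uncertainty for Type A evaluation is u = s / sqrt(n).
u = 1.6927 / sqrt(17)
u = 1.6927 / 4.1231
u = 0.4105

0.4105


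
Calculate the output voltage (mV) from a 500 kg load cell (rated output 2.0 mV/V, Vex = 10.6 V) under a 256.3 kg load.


Vout = rated_output * Vex * (load / capacity).
Vout = 2.0 * 10.6 * (256.3 / 500)
Vout = 2.0 * 10.6 * 0.5126
Vout = 10.867 mV

10.867 mV


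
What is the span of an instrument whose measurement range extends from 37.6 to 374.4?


Span = upper range - lower range.
Span = 374.4 - (37.6)
Span = 336.8

336.8


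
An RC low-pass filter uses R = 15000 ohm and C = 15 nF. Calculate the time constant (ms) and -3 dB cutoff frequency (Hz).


Time constant: tau = R * C.
tau = 15000 * 1.50e-08 = 0.000225 s
tau = 0.225 ms
Cutoff frequency: fc = 1 / (2*pi*R*C).
fc = 1 / (2*pi*0.000225) = 707.36 Hz

tau = 0.225 ms, fc = 707.36 Hz


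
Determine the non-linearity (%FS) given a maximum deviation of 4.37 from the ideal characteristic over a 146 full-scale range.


Linearity error = (max deviation / full scale) * 100%.
Linearity = (4.37 / 146) * 100
Linearity = 2.993 %FS

2.993 %FS


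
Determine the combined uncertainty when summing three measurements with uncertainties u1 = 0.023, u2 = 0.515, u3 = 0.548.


For a sum of independent quantities, uc = sqrt(u1^2 + u2^2 + u3^2).
uc = sqrt(0.023^2 + 0.515^2 + 0.548^2)
uc = sqrt(0.000529 + 0.265225 + 0.300304)
uc = 0.7524

0.7524


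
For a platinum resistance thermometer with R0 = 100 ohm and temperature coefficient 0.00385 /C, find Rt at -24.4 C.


The RTD equation: Rt = R0 * (1 + alpha * T).
Rt = 100 * (1 + 0.00385 * -24.4)
Rt = 100 * (1 + -0.09394)
Rt = 100 * 0.90606
Rt = 90.606 ohm

90.606 ohm


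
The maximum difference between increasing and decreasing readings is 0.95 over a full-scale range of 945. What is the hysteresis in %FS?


Hysteresis = (max difference / full scale) * 100%.
H = (0.95 / 945) * 100
H = 0.101 %FS

0.101 %FS


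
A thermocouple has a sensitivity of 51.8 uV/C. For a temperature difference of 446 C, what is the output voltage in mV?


The thermocouple output V = sensitivity * dT.
V = 51.8 uV/C * 446 C
V = 23102.8 uV
V = 23.103 mV

23.103 mV


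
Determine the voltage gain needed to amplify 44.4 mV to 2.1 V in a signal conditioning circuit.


Gain = Vout / Vin (converting to same units).
G = 2.1 V / 44.4 mV
G = 2100.0 mV / 44.4 mV
G = 47.3

47.3


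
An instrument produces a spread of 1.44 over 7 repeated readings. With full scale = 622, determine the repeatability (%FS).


Repeatability = (spread / full scale) * 100%.
R = (1.44 / 622) * 100
R = 0.232 %FS

0.232 %FS


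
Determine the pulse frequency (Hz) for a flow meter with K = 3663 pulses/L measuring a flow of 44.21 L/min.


Frequency = K * Q / 60 (converting L/min to L/s).
f = 3663 * 44.21 / 60
f = 161941.23 / 60
f = 2699.02 Hz

2699.02 Hz


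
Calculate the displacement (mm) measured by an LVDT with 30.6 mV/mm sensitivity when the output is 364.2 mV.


Displacement = Vout / sensitivity.
d = 364.2 / 30.6
d = 11.902 mm

11.902 mm


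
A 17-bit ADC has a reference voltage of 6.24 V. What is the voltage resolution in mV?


The resolution (LSB) of an ADC is Vref / 2^n.
LSB = 6.24 / 2^17
LSB = 6.24 / 131072
LSB = 4.761e-05 V = 0.04760742 mV

0.04760742 mV


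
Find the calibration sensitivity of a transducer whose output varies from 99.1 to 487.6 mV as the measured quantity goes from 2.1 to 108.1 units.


Sensitivity = (y2 - y1) / (x2 - x1).
S = (487.6 - 99.1) / (108.1 - 2.1)
S = 388.5 / 106.0
S = 3.6651 mV/unit

3.6651 mV/unit


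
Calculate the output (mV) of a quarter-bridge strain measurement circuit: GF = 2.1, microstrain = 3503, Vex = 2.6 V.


Quarter bridge output: Vout = (GF * epsilon * Vex) / 4.
Vout = (2.1 * 3503e-6 * 2.6) / 4
Vout = 0.01912638 / 4 V
Vout = 0.00478159 V = 4.7816 mV

4.7816 mV


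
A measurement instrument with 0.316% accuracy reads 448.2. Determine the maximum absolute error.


Absolute error = (accuracy% / 100) * reading.
Error = (0.316 / 100) * 448.2
Error = 0.00316 * 448.2
Error = 1.4163

1.4163


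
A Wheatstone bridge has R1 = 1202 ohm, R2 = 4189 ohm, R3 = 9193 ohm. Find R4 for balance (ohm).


At balance: R1*R4 = R2*R3, so R4 = R2*R3/R1.
R4 = 4189 * 9193 / 1202
R4 = 38509477 / 1202
R4 = 32037.83 ohm

32037.83 ohm


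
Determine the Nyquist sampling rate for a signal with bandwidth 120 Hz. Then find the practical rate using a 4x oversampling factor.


By Nyquist theorem, fs_min = 2 * fmax.
fs_min = 2 * 120 = 240 Hz
Practical rate = 4 * fs_min = 4 * 240 = 960 Hz

fs_min = 240 Hz, fs_practical = 960 Hz


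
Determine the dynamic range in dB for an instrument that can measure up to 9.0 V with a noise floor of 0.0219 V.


Dynamic range = 20 * log10(Vmax / Vnoise).
DR = 20 * log10(9.0 / 0.0219)
DR = 20 * log10(410.96)
DR = 52.28 dB

52.28 dB


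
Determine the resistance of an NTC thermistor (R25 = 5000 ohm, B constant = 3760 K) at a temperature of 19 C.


NTC thermistor equation: Rt = R25 * exp(B * (1/T - 1/T25)).
T in Kelvin: 292.15 K, T25 = 298.15 K
1/T - 1/T25 = 1/292.15 - 1/298.15 = 6.888e-05
B * (1/T - 1/T25) = 3760 * 6.888e-05 = 0.259
Rt = 5000 * exp(0.259) = 6478.2 ohm

6478.2 ohm


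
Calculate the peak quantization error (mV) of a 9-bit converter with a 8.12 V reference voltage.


The maximum quantization error is +/- LSB/2.
LSB = Vref / 2^n = 8.12 / 512 = 0.01585937 V
Max error = LSB / 2 = 0.01585937 / 2 = 0.00792969 V
Max error = 7.9297 mV

7.9297 mV


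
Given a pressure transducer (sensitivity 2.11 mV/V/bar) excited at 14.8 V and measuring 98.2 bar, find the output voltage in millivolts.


Output = sensitivity * Vex * P.
Vout = 2.11 * 14.8 * 98.2
Vout = 31.228 * 98.2
Vout = 3066.59 mV

3066.59 mV


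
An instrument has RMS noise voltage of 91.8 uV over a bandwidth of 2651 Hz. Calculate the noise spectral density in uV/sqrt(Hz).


Noise spectral density = Vrms / sqrt(BW).
NSD = 91.8 / sqrt(2651)
NSD = 91.8 / 51.4879
NSD = 1.7829 uV/sqrt(Hz)

1.7829 uV/sqrt(Hz)


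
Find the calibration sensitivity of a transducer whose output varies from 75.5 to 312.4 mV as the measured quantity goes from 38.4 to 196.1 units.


Sensitivity = (y2 - y1) / (x2 - x1).
S = (312.4 - 75.5) / (196.1 - 38.4)
S = 236.9 / 157.7
S = 1.5022 mV/unit

1.5022 mV/unit


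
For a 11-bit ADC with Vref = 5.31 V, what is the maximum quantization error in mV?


The maximum quantization error is +/- LSB/2.
LSB = Vref / 2^n = 5.31 / 2048 = 0.00259277 V
Max error = LSB / 2 = 0.00259277 / 2 = 0.00129639 V
Max error = 1.2964 mV

1.2964 mV


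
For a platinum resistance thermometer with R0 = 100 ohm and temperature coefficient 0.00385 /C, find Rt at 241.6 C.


The RTD equation: Rt = R0 * (1 + alpha * T).
Rt = 100 * (1 + 0.00385 * 241.6)
Rt = 100 * (1 + 0.93016)
Rt = 100 * 1.93016
Rt = 193.016 ohm

193.016 ohm


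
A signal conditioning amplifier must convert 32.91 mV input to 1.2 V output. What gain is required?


Gain = Vout / Vin (converting to same units).
G = 1.2 V / 32.91 mV
G = 1200.0 mV / 32.91 mV
G = 36.46

36.46


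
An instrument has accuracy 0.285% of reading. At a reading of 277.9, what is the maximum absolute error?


Absolute error = (accuracy% / 100) * reading.
Error = (0.285 / 100) * 277.9
Error = 0.00285 * 277.9
Error = 0.792

0.792


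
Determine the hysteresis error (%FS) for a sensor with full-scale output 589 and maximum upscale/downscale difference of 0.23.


Hysteresis = (max difference / full scale) * 100%.
H = (0.23 / 589) * 100
H = 0.039 %FS

0.039 %FS


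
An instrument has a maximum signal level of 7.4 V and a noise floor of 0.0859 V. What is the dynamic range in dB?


Dynamic range = 20 * log10(Vmax / Vnoise).
DR = 20 * log10(7.4 / 0.0859)
DR = 20 * log10(86.15)
DR = 38.7 dB

38.7 dB


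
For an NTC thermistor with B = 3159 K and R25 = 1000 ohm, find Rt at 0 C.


NTC thermistor equation: Rt = R25 * exp(B * (1/T - 1/T25)).
T in Kelvin: 273.15 K, T25 = 298.15 K
1/T - 1/T25 = 1/273.15 - 1/298.15 = 0.00030698
B * (1/T - 1/T25) = 3159 * 0.00030698 = 0.9697
Rt = 1000 * exp(0.9697) = 2637.2 ohm

2637.2 ohm


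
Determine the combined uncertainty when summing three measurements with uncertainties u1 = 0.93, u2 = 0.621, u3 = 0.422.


For a sum of independent quantities, uc = sqrt(u1^2 + u2^2 + u3^2).
uc = sqrt(0.93^2 + 0.621^2 + 0.422^2)
uc = sqrt(0.8649 + 0.385641 + 0.178084)
uc = 1.1953

1.1953


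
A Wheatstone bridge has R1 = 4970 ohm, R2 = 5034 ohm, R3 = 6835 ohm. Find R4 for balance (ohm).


At balance: R1*R4 = R2*R3, so R4 = R2*R3/R1.
R4 = 5034 * 6835 / 4970
R4 = 34407390 / 4970
R4 = 6923.02 ohm

6923.02 ohm


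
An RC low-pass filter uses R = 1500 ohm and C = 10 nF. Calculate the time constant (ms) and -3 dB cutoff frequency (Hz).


Time constant: tau = R * C.
tau = 1500 * 1.00e-08 = 1.5e-05 s
tau = 0.015 ms
Cutoff frequency: fc = 1 / (2*pi*R*C).
fc = 1 / (2*pi*1.5e-05) = 10610.33 Hz

tau = 0.015 ms, fc = 10610.33 Hz


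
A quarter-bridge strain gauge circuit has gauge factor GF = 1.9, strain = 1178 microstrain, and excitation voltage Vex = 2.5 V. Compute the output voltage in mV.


Quarter bridge output: Vout = (GF * epsilon * Vex) / 4.
Vout = (1.9 * 1178e-6 * 2.5) / 4
Vout = 0.0055955 / 4 V
Vout = 0.00139887 V = 1.3989 mV

1.3989 mV


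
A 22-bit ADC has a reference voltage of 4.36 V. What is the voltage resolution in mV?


The resolution (LSB) of an ADC is Vref / 2^n.
LSB = 4.36 / 2^22
LSB = 4.36 / 4194304
LSB = 1.04e-06 V = 0.00103951 mV

0.00103951 mV


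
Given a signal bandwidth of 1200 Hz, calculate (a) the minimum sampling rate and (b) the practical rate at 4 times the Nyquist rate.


By Nyquist theorem, fs_min = 2 * fmax.
fs_min = 2 * 1200 = 2400 Hz
Practical rate = 4 * fs_min = 4 * 2400 = 9600 Hz

fs_min = 2400 Hz, fs_practical = 9600 Hz


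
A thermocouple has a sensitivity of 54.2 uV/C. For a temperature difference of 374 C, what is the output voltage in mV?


The thermocouple output V = sensitivity * dT.
V = 54.2 uV/C * 374 C
V = 20270.8 uV
V = 20.271 mV

20.271 mV


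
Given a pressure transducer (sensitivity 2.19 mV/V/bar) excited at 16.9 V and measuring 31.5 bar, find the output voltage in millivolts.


Output = sensitivity * Vex * P.
Vout = 2.19 * 16.9 * 31.5
Vout = 37.011 * 31.5
Vout = 1165.85 mV

1165.85 mV


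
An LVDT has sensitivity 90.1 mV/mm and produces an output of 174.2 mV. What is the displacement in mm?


Displacement = Vout / sensitivity.
d = 174.2 / 90.1
d = 1.933 mm

1.933 mm


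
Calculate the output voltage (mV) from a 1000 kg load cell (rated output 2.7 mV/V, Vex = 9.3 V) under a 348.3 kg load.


Vout = rated_output * Vex * (load / capacity).
Vout = 2.7 * 9.3 * (348.3 / 1000)
Vout = 2.7 * 9.3 * 0.3483
Vout = 8.746 mV

8.746 mV


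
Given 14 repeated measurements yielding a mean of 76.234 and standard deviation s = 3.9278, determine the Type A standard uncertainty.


The standard uncertainty for Type A evaluation is u = s / sqrt(n).
u = 3.9278 / sqrt(14)
u = 3.9278 / 3.7417
u = 1.0497

1.0497


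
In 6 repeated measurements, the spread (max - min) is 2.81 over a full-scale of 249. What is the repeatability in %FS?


Repeatability = (spread / full scale) * 100%.
R = (2.81 / 249) * 100
R = 1.129 %FS

1.129 %FS


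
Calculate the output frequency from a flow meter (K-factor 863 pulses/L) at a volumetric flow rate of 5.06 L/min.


Frequency = K * Q / 60 (converting L/min to L/s).
f = 863 * 5.06 / 60
f = 4366.78 / 60
f = 72.78 Hz

72.78 Hz


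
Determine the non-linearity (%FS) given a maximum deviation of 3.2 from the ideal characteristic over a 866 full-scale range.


Linearity error = (max deviation / full scale) * 100%.
Linearity = (3.2 / 866) * 100
Linearity = 0.37 %FS

0.37 %FS


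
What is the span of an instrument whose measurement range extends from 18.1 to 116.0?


Span = upper range - lower range.
Span = 116.0 - (18.1)
Span = 97.9

97.9


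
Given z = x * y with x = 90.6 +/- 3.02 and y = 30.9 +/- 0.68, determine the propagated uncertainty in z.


For a product z = x*y, the relative uncertainty is:
uz/z = sqrt((ux/x)^2 + (uy/y)^2)
Relative uncertainties: ux/x = 3.02/90.6 = 0.033333
uy/y = 0.68/30.9 = 0.022006
z = 90.6 * 30.9 = 2799.5
uz = 2799.5 * sqrt(0.033333^2 + 0.022006^2) = 111.82

111.82


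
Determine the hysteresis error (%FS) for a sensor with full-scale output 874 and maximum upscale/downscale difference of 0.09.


Hysteresis = (max difference / full scale) * 100%.
H = (0.09 / 874) * 100
H = 0.01 %FS

0.01 %FS


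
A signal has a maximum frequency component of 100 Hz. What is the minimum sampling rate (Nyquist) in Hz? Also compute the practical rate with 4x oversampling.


By Nyquist theorem, fs_min = 2 * fmax.
fs_min = 2 * 100 = 200 Hz
Practical rate = 4 * fs_min = 4 * 200 = 800 Hz

fs_min = 200 Hz, fs_practical = 800 Hz


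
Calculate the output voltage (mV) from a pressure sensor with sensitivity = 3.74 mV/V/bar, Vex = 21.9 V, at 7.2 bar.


Output = sensitivity * Vex * P.
Vout = 3.74 * 21.9 * 7.2
Vout = 81.906 * 7.2
Vout = 589.72 mV

589.72 mV


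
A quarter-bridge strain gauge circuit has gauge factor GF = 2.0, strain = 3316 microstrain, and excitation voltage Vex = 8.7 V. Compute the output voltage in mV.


Quarter bridge output: Vout = (GF * epsilon * Vex) / 4.
Vout = (2.0 * 3316e-6 * 8.7) / 4
Vout = 0.0576984 / 4 V
Vout = 0.0144246 V = 14.4246 mV

14.4246 mV


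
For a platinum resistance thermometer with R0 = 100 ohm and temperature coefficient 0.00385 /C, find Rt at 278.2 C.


The RTD equation: Rt = R0 * (1 + alpha * T).
Rt = 100 * (1 + 0.00385 * 278.2)
Rt = 100 * (1 + 1.07107)
Rt = 100 * 2.07107
Rt = 207.107 ohm

207.107 ohm


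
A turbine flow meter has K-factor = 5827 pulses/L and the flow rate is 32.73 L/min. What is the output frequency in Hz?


Frequency = K * Q / 60 (converting L/min to L/s).
f = 5827 * 32.73 / 60
f = 190717.71 / 60
f = 3178.63 Hz

3178.63 Hz


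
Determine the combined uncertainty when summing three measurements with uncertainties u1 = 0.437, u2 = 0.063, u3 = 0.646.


For a sum of independent quantities, uc = sqrt(u1^2 + u2^2 + u3^2).
uc = sqrt(0.437^2 + 0.063^2 + 0.646^2)
uc = sqrt(0.190969 + 0.003969 + 0.417316)
uc = 0.7825

0.7825


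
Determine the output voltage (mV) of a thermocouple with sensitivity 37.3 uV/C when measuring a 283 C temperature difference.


The thermocouple output V = sensitivity * dT.
V = 37.3 uV/C * 283 C
V = 10555.9 uV
V = 10.556 mV

10.556 mV


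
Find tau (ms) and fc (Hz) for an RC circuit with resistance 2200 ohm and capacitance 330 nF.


Time constant: tau = R * C.
tau = 2200 * 3.30e-07 = 0.000726 s
tau = 0.726 ms
Cutoff frequency: fc = 1 / (2*pi*R*C).
fc = 1 / (2*pi*0.000726) = 219.22 Hz

tau = 0.726 ms, fc = 219.22 Hz


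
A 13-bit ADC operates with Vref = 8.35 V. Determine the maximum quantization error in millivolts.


The maximum quantization error is +/- LSB/2.
LSB = Vref / 2^n = 8.35 / 8192 = 0.00101929 V
Max error = LSB / 2 = 0.00101929 / 2 = 0.00050964 V
Max error = 0.5096 mV

0.5096 mV


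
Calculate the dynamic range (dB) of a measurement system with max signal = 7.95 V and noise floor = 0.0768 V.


Dynamic range = 20 * log10(Vmax / Vnoise).
DR = 20 * log10(7.95 / 0.0768)
DR = 20 * log10(103.52)
DR = 40.3 dB

40.3 dB
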